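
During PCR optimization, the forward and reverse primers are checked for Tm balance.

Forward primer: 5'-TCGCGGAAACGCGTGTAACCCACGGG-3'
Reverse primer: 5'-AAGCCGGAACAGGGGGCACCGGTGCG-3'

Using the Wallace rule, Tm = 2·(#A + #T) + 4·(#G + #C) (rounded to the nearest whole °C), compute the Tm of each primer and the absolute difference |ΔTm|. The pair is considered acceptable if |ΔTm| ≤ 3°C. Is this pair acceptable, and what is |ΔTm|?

Forward: A=6 T=3 G=9 C=8 → Tm = 2·9 + 4·17 = 86°C.
Reverse: A=6 T=1 G=12 C=7 → Tm = 2·7 + 4·19 = 90°C.
|ΔTm| = |86 − 90| = 4°C, > 3°C.

|ΔTm| = 4°C; the pair is not acceptable.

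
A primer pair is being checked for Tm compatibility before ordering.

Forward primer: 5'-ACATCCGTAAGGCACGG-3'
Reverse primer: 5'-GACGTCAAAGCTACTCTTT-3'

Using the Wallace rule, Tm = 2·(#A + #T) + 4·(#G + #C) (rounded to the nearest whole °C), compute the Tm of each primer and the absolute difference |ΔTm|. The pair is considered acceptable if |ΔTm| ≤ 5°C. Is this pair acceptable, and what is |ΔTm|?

|ΔTm| = 0°C; the pair is acceptable.

Forward: A=5 T=2 G=5 C=5 → Tm = 2·7 + 4·10 = 54°C.
Reverse: A=5 T=6 G=3 C=5 → Tm = 2·11 + 4·8 = 54°C.
|ΔTm| = |54 − 54| = 0°C, ≤ 5°C.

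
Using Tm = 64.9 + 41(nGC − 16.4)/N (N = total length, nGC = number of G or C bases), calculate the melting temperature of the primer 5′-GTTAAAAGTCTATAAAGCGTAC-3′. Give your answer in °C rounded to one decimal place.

47.4°C

Base counts: A=9, T=6, G=4, C=3; G+C = 7, N = 22.
Tm = 64.9 + 41·(7 − 16.4)/22 = 64.9 + -385.40/22 = 47.4°C.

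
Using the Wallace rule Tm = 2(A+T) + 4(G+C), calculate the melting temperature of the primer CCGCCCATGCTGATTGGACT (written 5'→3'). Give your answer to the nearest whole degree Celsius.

Base counts: A=3, T=5, G=5, C=7 (length 20).
Tm = 2·(3+5) + 4·(5+7) = 2·8 + 4·12 = 16 + 48 = 64°C.

64°C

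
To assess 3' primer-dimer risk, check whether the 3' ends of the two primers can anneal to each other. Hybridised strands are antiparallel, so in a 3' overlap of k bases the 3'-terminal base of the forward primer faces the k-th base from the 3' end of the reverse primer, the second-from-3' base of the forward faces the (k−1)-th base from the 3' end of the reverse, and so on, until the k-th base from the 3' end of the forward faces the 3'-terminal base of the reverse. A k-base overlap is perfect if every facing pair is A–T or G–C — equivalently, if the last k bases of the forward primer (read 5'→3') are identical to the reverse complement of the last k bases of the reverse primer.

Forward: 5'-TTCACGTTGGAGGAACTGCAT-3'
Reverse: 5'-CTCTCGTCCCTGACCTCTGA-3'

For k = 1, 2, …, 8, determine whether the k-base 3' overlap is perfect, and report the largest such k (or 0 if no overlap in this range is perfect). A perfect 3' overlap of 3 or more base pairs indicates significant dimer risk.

Last 8 bases (5'→3') — forward …AACTGCAT, reverse …ACCTCTGA.
Reverse complement of the reverse primer's last 8 bases: TCAGAGGT; its first k bases are the reverse complement of the reverse primer's last k bases, so a perfect k-base overlap needs the forward primer's last k bases to equal them.
Comparing (forward last k vs required): k=1: T vs T ✓; k=2: AT vs TC ✗; k=3: CAT vs TCA ✗; k=4: GCAT vs TCAG ✗; k=5: TGCAT vs TCAGA ✗; k=6: CTGCAT vs TCAGAG ✗; k=7: ACTGCAT vs TCAGAGG ✗; k=8: AACTGCAT vs TCAGAGGT ✗.
Only k = 1 is perfect, so the longest perfect 3' overlap is 1.

Longest perfect overlap: 1 complementary base pair; below the dimer-risk threshold (threshold 3).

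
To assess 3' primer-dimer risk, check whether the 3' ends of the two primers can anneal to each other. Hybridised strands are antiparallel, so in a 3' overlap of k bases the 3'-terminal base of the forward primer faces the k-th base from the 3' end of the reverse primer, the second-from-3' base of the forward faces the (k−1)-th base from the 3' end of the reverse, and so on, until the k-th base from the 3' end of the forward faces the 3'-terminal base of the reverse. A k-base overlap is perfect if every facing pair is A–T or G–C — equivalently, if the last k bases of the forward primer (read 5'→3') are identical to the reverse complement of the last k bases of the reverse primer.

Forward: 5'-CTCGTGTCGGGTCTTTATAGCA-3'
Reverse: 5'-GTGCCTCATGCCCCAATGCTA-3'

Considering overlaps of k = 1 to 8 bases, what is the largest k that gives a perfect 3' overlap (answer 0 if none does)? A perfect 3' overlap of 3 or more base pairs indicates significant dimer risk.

Last 8 bases (5'→3') — forward …TTATAGCA, reverse …CAATGCTA.
Reverse complement of the reverse primer's last 8 bases: TAGCATTG; its first k bases are the reverse complement of the reverse primer's last k bases, so a perfect k-base overlap needs the forward primer's last k bases to equal them.
Comparing (forward last k vs required): k=1: A vs T ✗; k=2: CA vs TA ✗; k=3: GCA vs TAG ✗; k=4: AGCA vs TAGC ✗; k=5: TAGCA vs TAGCA ✓; k=6: ATAGCA vs TAGCAT ✗; k=7: TATAGCA vs TAGCATT ✗; k=8: TTATAGCA vs TAGCATTG ✗.
Only k = 5 is perfect, so the longest perfect 3' overlap is 5.

Longest perfect overlap: 5 complementary base pairs; significant dimer risk (threshold 3).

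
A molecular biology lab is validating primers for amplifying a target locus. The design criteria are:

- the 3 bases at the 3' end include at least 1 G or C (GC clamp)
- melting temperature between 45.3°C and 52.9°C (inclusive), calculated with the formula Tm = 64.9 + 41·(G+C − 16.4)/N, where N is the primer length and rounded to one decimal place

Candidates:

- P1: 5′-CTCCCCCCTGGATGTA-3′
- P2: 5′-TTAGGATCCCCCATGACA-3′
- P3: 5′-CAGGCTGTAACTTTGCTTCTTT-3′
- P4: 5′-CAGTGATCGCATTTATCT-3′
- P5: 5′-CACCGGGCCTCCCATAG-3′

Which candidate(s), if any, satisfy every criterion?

P1 and P2.

P1 (16 nt, A=2 T=4 G=3 C=7): 3' end GTA has 1 G/C ✓; Tm = 64.9 + 41·(10 − 16.4)/16 = 48.5°C ✓ — passes.
P2 (18 nt, A=5 T=4 G=3 C=6): 3' end ACA has 1 G/C ✓; Tm = 64.9 + 41·(9 − 16.4)/18 = 48.0°C ✓ — passes.
P3 (22 nt, A=3 T=10 G=4 C=5): 3' end TTT has 0 G/C, need ≥1 ✗; Tm = 64.9 + 41·(9 − 16.4)/22 = 51.1°C ✓ — fails.
P4 (18 nt, A=4 T=7 G=3 C=4): 3' end TCT has 1 G/C ✓; Tm = 64.9 + 41·(7 − 16.4)/18 = 43.5°C, outside 45.3–52.9°C ✗ — fails.
P5 (17 nt, A=3 T=2 G=4 C=8): 3' end TAG has 1 G/C ✓; Tm = 64.9 + 41·(12 − 16.4)/17 = 54.3°C, outside 45.3–52.9°C ✗ — fails.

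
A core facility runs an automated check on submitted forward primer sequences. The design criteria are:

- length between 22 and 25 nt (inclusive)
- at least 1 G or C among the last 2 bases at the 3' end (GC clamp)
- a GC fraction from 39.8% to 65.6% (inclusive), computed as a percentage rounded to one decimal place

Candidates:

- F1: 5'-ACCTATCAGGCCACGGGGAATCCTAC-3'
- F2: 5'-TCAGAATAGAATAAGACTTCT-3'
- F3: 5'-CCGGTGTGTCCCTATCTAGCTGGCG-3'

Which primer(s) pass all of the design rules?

F3 only.

F1 (26 nt, A=7 T=4 G=6 C=9): length 26, outside 22–25 ✗; 3' end AC has 1 G/C ✓; GC 15/26 = 57.7% ✓ — fails.
F2 (21 nt, A=9 T=6 G=3 C=3): length 21, outside 22–25 ✗; 3' end CT has 1 G/C ✓; GC 6/21 = 28.6%, outside 39.8–65.6% ✗ — fails.
F3 (25 nt, A=2 T=7 G=8 C=8): length 25 ✓; 3' end CG has 2 G/C ✓; GC 16/25 = 64.0% ✓ — passes.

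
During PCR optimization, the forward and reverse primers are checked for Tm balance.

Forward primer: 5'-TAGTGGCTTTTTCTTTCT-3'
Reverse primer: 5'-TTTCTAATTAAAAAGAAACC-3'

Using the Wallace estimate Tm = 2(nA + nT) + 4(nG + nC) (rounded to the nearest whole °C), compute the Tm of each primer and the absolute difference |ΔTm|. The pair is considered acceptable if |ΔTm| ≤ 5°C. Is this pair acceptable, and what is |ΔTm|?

|ΔTm| = 0°C; the pair is acceptable.

Forward: A=1 T=11 G=3 C=3 → Tm = 2·12 + 4·6 = 48°C.
Reverse: A=10 T=6 G=1 C=3 → Tm = 2·16 + 4·4 = 48°C.
|ΔTm| = |48 − 48| = 0°C, ≤ 5°C.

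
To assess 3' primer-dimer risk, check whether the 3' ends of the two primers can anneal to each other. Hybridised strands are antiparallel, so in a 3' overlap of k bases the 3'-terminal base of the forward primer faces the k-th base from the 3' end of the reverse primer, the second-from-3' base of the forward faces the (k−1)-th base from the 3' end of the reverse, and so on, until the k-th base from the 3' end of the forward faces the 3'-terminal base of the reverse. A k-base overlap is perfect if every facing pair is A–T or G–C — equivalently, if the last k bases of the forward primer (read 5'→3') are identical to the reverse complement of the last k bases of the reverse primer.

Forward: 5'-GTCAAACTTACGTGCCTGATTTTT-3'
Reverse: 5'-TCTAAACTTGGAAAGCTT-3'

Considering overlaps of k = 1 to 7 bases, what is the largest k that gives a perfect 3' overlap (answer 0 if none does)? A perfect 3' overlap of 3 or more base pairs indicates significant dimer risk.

Longest perfect overlap: 0 complementary base pairs; below the dimer-risk threshold (threshold 3).

Last 7 bases (5'→3') — forward …GATTTTT, reverse …AAAGCTT.
Reverse complement of the reverse primer's last 7 bases: AAGCTTT; its first k bases are the reverse complement of the reverse primer's last k bases, so a perfect k-base overlap needs the forward primer's last k bases to equal them.
Comparing (forward last k vs required): k=1: T vs A ✗; k=2: TT vs AA ✗; k=3: TTT vs AAG ✗; k=4: TTTT vs AAGC ✗; k=5: TTTTT vs AAGCT ✗; k=6: ATTTTT vs AAGCTT ✗; k=7: GATTTTT vs AAGCTTT ✗.
No overlap length from 1 to 7 is perfect, so the longest perfect 3' overlap is 0.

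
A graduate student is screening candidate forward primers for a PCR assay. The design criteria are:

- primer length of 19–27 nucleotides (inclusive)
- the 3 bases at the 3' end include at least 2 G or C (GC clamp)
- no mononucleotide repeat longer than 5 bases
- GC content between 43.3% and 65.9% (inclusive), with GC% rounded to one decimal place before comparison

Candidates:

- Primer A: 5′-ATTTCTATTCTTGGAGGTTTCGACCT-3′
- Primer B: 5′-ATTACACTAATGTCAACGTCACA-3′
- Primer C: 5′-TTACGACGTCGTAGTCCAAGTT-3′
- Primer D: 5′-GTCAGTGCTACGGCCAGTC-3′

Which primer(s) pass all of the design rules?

Primer A (26 nt, A=4 T=12 G=5 C=5): length 26 ✓; 3' end CCT has 2 G/C ✓; longest run = 3 ✓; GC 10/26 = 38.5%, outside 43.3–65.9% ✗ — fails.
Primer B (23 nt, A=9 T=6 G=2 C=6): length 23 ✓; 3' end ACA has 1 G/C, need ≥2 ✗; longest run = 2 ✓; GC 8/23 = 34.8%, outside 43.3–65.9% ✗ — fails.
Primer C (22 nt, A=5 T=7 G=5 C=5): length 22 ✓; 3' end GTT has 1 G/C, need ≥2 ✗; longest run = 2 ✓; GC 10/22 = 45.5% ✓ — fails.
Primer D (19 nt, A=3 T=4 G=6 C=6): length 19 ✓; 3' end GTC has 2 G/C ✓; longest run = 2 ✓; GC 12/19 = 63.2% ✓ — passes.

Primer D only.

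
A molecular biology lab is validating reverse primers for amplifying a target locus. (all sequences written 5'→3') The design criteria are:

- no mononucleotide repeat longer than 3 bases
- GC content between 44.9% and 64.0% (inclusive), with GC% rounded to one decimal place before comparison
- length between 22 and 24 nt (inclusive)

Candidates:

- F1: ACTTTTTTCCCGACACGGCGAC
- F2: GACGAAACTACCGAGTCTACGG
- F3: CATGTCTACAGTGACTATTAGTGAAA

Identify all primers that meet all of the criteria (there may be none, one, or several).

F2 only.

F1 (22 nt, A=4 T=6 G=4 C=8): longest run = 6, exceeds 3 ✗; GC 12/22 = 54.5% ✓; length 22 ✓ — fails.
F2 (22 nt, A=7 T=3 G=6 C=6): longest run = 3 ✓; GC 12/22 = 54.5% ✓; length 22 ✓ — passes.
F3 (26 nt, A=9 T=8 G=5 C=4): longest run = 3 ✓; GC 9/26 = 34.6%, outside 44.9–64.0% ✗; length 26, outside 22–24 ✗ — fails.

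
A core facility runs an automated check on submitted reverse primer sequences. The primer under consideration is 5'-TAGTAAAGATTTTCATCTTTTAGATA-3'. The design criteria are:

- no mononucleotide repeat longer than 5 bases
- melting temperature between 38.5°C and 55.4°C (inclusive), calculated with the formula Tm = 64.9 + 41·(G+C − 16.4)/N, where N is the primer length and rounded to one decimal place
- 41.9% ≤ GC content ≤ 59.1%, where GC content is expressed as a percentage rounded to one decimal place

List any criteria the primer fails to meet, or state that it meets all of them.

Base counts: A=9, T=12, G=3, C=2 (length 26).
homopolymer run: longest run = 4 ✓
Tm: Tm = 64.9 + 41·(5 − 16.4)/26 = 46.9°C ✓
GC content: GC 5/26 = 19.2%, outside 41.9–59.1% ✗

Fails: GC content.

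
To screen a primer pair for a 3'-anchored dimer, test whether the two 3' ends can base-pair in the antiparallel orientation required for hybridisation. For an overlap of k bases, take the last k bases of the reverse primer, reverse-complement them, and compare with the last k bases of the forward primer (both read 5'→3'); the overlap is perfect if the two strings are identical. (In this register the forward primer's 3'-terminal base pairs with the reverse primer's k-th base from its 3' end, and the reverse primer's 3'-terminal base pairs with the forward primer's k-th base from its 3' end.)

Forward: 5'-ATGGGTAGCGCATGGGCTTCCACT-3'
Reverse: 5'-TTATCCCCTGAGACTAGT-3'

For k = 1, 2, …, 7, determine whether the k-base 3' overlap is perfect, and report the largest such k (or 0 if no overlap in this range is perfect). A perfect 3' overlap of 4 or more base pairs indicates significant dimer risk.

Last 7 bases (5'→3') — forward …TTCCACT, reverse …GACTAGT.
Reverse complement of the reverse primer's last 7 bases: ACTAGTC; its first k bases are the reverse complement of the reverse primer's last k bases, so a perfect k-base overlap needs the forward primer's last k bases to equal them.
Comparing (forward last k vs required): k=1: T vs A ✗; k=2: CT vs AC ✗; k=3: ACT vs ACT ✓; k=4: CACT vs ACTA ✗; k=5: CCACT vs ACTAG ✗; k=6: TCCACT vs ACTAGT ✗; k=7: TTCCACT vs ACTAGTC ✗.
Only k = 3 is perfect, so the longest perfect 3' overlap is 3.

Longest perfect overlap: 3 complementary base pairs; below the dimer-risk threshold (threshold 4).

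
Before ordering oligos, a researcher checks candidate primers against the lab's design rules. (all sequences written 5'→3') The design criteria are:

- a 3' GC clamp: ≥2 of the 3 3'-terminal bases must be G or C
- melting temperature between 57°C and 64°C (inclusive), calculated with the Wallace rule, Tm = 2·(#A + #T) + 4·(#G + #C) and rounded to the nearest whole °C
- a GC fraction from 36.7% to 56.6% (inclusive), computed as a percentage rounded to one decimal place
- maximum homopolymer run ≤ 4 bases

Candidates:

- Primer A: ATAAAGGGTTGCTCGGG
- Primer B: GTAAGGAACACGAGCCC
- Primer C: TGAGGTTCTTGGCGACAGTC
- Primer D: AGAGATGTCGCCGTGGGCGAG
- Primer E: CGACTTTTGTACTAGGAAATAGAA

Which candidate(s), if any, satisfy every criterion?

Primer A (17 nt, A=4 T=4 G=7 C=2): 3' end GGG has 3 G/C ✓; Tm = 2·8 + 4·9 = 52°C, outside 57–64°C ✗; GC 9/17 = 52.9% ✓; longest run = 3 ✓ — fails.
Primer B (17 nt, A=6 T=1 G=5 C=5): 3' end CCC has 3 G/C ✓; Tm = 2·7 + 4·10 = 54°C, outside 57–64°C ✗; GC 10/17 = 58.8%, outside 36.7–56.6% ✗; longest run = 3 ✓ — fails.
Primer C (20 nt, A=3 T=6 G=7 C=4): 3' end GTC has 2 G/C ✓; Tm = 2·9 + 4·11 = 62°C ✓; GC 11/20 = 55.0% ✓; longest run = 2 ✓ — passes.
Primer D (21 nt, A=4 T=3 G=10 C=4): 3' end GAG has 2 G/C ✓; Tm = 2·7 + 4·14 = 70°C, outside 57–64°C ✗; GC 14/21 = 66.7%, outside 36.7–56.6% ✗; longest run = 3 ✓ — fails.
Primer E (24 nt, A=9 T=7 G=5 C=3): 3' end GAA has 1 G/C, need ≥2 ✗; Tm = 2·16 + 4·8 = 64°C ✓; GC 8/24 = 33.3%, outside 36.7–56.6% ✗; longest run = 4 ✓ — fails.

Primer C only.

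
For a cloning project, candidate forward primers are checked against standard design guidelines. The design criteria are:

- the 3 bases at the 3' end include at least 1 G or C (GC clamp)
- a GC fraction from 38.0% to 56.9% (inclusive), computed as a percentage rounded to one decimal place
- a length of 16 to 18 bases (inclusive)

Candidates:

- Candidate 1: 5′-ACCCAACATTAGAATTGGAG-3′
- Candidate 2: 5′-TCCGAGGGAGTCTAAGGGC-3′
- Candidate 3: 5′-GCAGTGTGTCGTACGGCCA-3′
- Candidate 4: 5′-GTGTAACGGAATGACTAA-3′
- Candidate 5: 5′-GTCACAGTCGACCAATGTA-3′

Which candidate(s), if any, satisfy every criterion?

Candidate 1 (20 nt, A=8 T=4 G=4 C=4): 3' end GAG has 2 G/C ✓; GC 8/20 = 40.0% ✓; length 20, outside 16–18 ✗ — fails.
Candidate 2 (19 nt, A=4 T=3 G=8 C=4): 3' end GGC has 3 G/C ✓; GC 12/19 = 63.2%, outside 38.0–56.9% ✗; length 19, outside 16–18 ✗ — fails.
Candidate 3 (19 nt, A=3 T=4 G=7 C=5): 3' end CCA has 2 G/C ✓; GC 12/19 = 63.2%, outside 38.0–56.9% ✗; length 19, outside 16–18 ✗ — fails.
Candidate 4 (18 nt, A=7 T=4 G=5 C=2): 3' end TAA has 0 G/C, need ≥1 ✗; GC 7/18 = 38.9% ✓; length 18 ✓ — fails.
Candidate 5 (19 nt, A=6 T=4 G=4 C=5): 3' end GTA has 1 G/C ✓; GC 9/19 = 47.4% ✓; length 19, outside 16–18 ✗ — fails.

None of the candidates satisfy all criteria.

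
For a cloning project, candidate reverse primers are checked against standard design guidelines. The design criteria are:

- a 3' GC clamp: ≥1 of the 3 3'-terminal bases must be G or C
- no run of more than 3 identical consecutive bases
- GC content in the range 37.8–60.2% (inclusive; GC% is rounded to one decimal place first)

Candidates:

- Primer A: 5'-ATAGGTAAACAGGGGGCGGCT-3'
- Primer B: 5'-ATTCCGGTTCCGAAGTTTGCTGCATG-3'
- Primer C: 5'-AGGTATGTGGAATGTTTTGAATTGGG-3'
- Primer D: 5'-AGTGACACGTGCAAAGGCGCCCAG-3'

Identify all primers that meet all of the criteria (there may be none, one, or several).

Primer A (21 nt, A=6 T=3 G=9 C=3): 3' end GCT has 2 G/C ✓; longest run = 5, exceeds 3 ✗; GC 12/21 = 57.1% ✓ — fails.
Primer B (26 nt, A=4 T=9 G=7 C=6): 3' end ATG has 1 G/C ✓; longest run = 3 ✓; GC 13/26 = 50.0% ✓ — passes.
Primer C (26 nt, A=6 T=10 G=10 C=0): 3' end GGG has 3 G/C ✓; longest run = 4, exceeds 3 ✗; GC 10/26 = 38.5% ✓ — fails.
Primer D (24 nt, A=7 T=2 G=8 C=7): 3' end CAG has 2 G/C ✓; longest run = 3 ✓; GC 15/24 = 62.5%, outside 37.8–60.2% ✗ — fails.

Primer B only.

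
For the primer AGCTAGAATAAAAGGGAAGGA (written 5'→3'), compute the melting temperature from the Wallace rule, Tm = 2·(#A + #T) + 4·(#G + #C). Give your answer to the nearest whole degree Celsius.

58°C

Base counts: A=11, T=2, G=7, C=1 (length 21).
Tm = 2·(11+2) + 4·(7+1) = 2·13 + 4·8 = 26 + 32 = 58°C.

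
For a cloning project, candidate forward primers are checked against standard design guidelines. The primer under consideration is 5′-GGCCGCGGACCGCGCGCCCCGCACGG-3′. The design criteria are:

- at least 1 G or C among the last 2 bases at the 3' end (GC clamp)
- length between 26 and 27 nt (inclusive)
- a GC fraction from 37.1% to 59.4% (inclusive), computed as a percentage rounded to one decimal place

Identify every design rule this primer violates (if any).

Fails: GC content.

Base counts: A=2, T=0, G=11, C=13 (length 26).
GC clamp: 3' end GG has 2 G/C ✓
length: length 26 ✓
GC content: GC 24/26 = 92.3%, outside 37.1–59.4% ✗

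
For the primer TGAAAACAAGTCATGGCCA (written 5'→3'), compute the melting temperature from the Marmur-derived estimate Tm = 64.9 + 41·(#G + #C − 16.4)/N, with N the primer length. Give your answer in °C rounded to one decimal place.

46.8°C

Base counts: A=8, T=3, G=4, C=4; G+C = 8, N = 19.
Tm = 64.9 + 41·(8 − 16.4)/19 = 64.9 + -344.40/19 = 46.8°C.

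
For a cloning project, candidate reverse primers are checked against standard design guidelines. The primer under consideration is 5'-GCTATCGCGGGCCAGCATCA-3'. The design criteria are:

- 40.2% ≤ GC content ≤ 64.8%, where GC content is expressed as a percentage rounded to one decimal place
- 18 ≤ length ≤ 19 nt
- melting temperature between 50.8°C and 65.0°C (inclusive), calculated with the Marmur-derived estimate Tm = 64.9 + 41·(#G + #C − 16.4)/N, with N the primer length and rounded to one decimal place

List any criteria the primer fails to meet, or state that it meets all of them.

Base counts: A=4, T=3, G=6, C=7 (length 20).
GC content: GC 13/20 = 65.0%, outside 40.2–64.8% ✗
length: length 20, outside 18–19 ✗
Tm: Tm = 64.9 + 41·(13 − 16.4)/20 = 57.9°C ✓

Fails: GC content, length.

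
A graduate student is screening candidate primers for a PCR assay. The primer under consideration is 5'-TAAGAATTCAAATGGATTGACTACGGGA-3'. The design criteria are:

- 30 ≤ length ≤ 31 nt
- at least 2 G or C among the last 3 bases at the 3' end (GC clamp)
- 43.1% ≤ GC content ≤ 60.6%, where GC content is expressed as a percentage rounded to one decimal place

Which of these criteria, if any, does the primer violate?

Base counts: A=11, T=7, G=7, C=3 (length 28).
length: length 28, outside 30–31 ✗
GC clamp: 3' end GGA has 2 G/C ✓
GC content: GC 10/28 = 35.7%, outside 43.1–60.6% ✗

Fails: length, GC content.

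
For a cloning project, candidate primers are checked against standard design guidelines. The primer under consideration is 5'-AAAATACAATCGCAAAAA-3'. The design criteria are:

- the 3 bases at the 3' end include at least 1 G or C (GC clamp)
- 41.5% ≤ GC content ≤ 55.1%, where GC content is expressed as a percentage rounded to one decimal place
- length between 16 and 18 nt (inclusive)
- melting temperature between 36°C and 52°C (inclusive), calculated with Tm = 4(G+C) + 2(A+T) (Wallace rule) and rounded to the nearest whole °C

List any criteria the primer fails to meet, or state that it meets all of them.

Fails: GC clamp, GC content.

Base counts: A=12, T=2, G=1, C=3 (length 18).
GC clamp: 3' end AAA has 0 G/C, need ≥1 ✗
GC content: GC 4/18 = 22.2%, outside 41.5–55.1% ✗
length: length 18 ✓
Tm: Tm = 2·14 + 4·4 = 44°C ✓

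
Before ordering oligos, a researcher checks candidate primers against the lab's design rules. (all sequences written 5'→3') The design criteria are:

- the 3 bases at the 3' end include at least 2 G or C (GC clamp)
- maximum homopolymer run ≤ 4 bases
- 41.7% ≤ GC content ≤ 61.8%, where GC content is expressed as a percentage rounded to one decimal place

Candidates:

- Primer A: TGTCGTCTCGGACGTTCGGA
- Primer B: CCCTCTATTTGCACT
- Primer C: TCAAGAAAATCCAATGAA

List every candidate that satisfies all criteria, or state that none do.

Primer A (20 nt, A=2 T=6 G=7 C=5): 3' end GGA has 2 G/C ✓; longest run = 2 ✓; GC 12/20 = 60.0% ✓ — passes.
Primer B (15 nt, A=2 T=6 G=1 C=6): 3' end ACT has 1 G/C, need ≥2 ✗; longest run = 3 ✓; GC 7/15 = 46.7% ✓ — fails.
Primer C (18 nt, A=10 T=3 G=2 C=3): 3' end GAA has 1 G/C, need ≥2 ✗; longest run = 4 ✓; GC 5/18 = 27.8%, outside 41.7–61.8% ✗ — fails.

Primer A only.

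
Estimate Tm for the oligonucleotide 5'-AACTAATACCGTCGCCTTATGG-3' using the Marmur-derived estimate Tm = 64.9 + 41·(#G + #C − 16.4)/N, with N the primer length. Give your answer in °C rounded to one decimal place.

53.0°C

Base counts: A=6, T=6, G=4, C=6; G+C = 10, N = 22.
Tm = 64.9 + 41·(10 − 16.4)/22 = 64.9 + -262.40/22 = 53.0°C.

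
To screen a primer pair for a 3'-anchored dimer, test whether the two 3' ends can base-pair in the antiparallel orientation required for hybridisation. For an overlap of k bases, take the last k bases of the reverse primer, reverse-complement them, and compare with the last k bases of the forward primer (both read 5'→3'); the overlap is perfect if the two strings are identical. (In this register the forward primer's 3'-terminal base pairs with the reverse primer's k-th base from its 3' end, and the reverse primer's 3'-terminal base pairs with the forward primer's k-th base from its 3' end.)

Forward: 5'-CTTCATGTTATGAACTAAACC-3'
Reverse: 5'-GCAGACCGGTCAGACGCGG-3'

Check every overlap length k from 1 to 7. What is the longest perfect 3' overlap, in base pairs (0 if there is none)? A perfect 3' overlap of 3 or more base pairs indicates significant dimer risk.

Last 7 bases (5'→3') — forward …CTAAACC, reverse …GACGCGG.
Reverse complement of the reverse primer's last 7 bases: CCGCGTC; its first k bases are the reverse complement of the reverse primer's last k bases, so a perfect k-base overlap needs the forward primer's last k bases to equal them.
Comparing (forward last k vs required): k=1: C vs C ✓; k=2: CC vs CC ✓; k=3: ACC vs CCG ✗; k=4: AACC vs CCGC ✗; k=5: AAACC vs CCGCG ✗; k=6: TAAACC vs CCGCGT ✗; k=7: CTAAACC vs CCGCGTC ✗.
Perfect overlaps at k = 1, 2; the largest is 2.

Longest perfect overlap: 2 complementary base pairs; below the dimer-risk threshold (threshold 3).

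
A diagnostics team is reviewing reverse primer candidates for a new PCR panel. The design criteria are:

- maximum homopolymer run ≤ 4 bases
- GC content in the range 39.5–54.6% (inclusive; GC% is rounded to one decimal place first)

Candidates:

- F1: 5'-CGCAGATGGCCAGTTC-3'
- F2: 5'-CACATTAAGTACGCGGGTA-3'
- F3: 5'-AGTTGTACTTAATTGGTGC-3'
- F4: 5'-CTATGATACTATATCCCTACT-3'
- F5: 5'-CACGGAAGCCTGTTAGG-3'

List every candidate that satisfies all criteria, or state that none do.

F2 only.

F1 (16 nt, A=3 T=3 G=5 C=5): longest run = 2 ✓; GC 10/16 = 62.5%, outside 39.5–54.6% ✗ — fails.
F2 (19 nt, A=6 T=4 G=5 C=4): longest run = 3 ✓; GC 9/19 = 47.4% ✓ — passes.
F3 (19 nt, A=4 T=8 G=5 C=2): longest run = 2 ✓; GC 7/19 = 36.8%, outside 39.5–54.6% ✗ — fails.
F4 (21 nt, A=6 T=8 G=1 C=6): longest run = 3 ✓; GC 7/21 = 33.3%, outside 39.5–54.6% ✗ — fails.
F5 (17 nt, A=4 T=3 G=6 C=4): longest run = 2 ✓; GC 10/17 = 58.8%, outside 39.5–54.6% ✗ — fails.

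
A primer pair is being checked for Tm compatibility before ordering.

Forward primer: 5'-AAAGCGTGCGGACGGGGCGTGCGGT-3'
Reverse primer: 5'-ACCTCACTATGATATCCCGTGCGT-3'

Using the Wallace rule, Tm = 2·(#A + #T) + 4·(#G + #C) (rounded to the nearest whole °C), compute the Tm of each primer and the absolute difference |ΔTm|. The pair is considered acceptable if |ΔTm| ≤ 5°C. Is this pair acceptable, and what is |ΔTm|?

|ΔTm| = 14°C; the pair is not acceptable.

Forward: A=4 T=3 G=13 C=5 → Tm = 2·7 + 4·18 = 86°C.
Reverse: A=5 T=7 G=4 C=8 → Tm = 2·12 + 4·12 = 72°C.
|ΔTm| = |86 − 72| = 14°C, > 5°C.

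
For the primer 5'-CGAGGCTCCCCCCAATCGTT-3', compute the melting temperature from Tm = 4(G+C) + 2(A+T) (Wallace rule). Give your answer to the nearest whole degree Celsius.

66°C

Base counts: A=3, T=4, G=4, C=9 (length 20).
Tm = 2·(3+4) + 4·(4+9) = 2·7 + 4·13 = 14 + 52 = 66°C.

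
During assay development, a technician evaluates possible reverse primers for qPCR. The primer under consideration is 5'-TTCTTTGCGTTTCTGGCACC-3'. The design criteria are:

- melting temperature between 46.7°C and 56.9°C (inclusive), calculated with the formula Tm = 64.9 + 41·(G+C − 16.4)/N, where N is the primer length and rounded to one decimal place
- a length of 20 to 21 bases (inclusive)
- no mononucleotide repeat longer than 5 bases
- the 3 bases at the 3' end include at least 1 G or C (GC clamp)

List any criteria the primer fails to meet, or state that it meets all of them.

Base counts: A=1, T=9, G=4, C=6 (length 20).
Tm: Tm = 64.9 + 41·(10 − 16.4)/20 = 51.8°C ✓
length: length 20 ✓
homopolymer run: longest run = 3 ✓
GC clamp: 3' end ACC has 2 G/C ✓

Meets all criteria.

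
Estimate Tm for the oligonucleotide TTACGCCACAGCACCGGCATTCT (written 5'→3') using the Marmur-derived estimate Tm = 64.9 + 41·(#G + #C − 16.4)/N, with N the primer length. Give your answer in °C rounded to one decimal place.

58.8°C

Base counts: A=5, T=5, G=4, C=9; G+C = 13, N = 23.
Tm = 64.9 + 41·(13 − 16.4)/23 = 64.9 + -139.40/23 = 58.8°C.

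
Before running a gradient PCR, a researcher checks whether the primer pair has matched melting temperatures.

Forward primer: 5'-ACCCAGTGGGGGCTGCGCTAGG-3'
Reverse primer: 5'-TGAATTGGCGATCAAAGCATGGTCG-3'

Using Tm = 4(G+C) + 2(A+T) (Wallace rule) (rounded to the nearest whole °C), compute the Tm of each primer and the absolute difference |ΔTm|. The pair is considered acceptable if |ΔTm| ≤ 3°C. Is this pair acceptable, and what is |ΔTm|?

Forward: A=3 T=3 G=10 C=6 → Tm = 2·6 + 4·16 = 76°C.
Reverse: A=7 T=6 G=8 C=4 → Tm = 2·13 + 4·12 = 74°C.
|ΔTm| = |76 − 74| = 2°C, ≤ 3°C.

|ΔTm| = 2°C; the pair is acceptable.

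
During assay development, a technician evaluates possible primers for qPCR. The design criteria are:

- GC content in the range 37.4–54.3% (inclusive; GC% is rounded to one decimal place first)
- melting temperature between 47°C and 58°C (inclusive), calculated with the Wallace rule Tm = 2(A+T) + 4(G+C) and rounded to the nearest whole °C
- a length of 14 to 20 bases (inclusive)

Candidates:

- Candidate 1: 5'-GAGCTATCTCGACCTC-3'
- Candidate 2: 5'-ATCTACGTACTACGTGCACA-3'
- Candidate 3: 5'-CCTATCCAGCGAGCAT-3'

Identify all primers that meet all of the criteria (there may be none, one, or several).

Candidate 2 only.

Candidate 1 (16 nt, A=3 T=4 G=3 C=6): GC 9/16 = 56.3%, outside 37.4–54.3% ✗; Tm = 2·7 + 4·9 = 50°C ✓; length 16 ✓ — fails.
Candidate 2 (20 nt, A=6 T=5 G=3 C=6): GC 9/20 = 45.0% ✓; Tm = 2·11 + 4·9 = 58°C ✓; length 20 ✓ — passes.
Candidate 3 (16 nt, A=4 T=3 G=3 C=6): GC 9/16 = 56.3%, outside 37.4–54.3% ✗; Tm = 2·7 + 4·9 = 50°C ✓; length 16 ✓ — fails.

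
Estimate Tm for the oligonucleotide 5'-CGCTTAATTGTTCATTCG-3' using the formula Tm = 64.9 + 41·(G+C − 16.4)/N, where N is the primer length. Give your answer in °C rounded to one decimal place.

43.5°C

Base counts: A=3, T=8, G=3, C=4; G+C = 7, N = 18.
Tm = 64.9 + 41·(7 − 16.4)/18 = 64.9 + -385.40/18 = 43.5°C.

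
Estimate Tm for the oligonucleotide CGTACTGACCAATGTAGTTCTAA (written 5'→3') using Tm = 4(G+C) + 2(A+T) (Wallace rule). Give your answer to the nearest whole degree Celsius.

Base counts: A=7, T=7, G=4, C=5 (length 23).
Tm = 2·(7+7) + 4·(4+5) = 2·14 + 4·9 = 28 + 36 = 64°C.

64°C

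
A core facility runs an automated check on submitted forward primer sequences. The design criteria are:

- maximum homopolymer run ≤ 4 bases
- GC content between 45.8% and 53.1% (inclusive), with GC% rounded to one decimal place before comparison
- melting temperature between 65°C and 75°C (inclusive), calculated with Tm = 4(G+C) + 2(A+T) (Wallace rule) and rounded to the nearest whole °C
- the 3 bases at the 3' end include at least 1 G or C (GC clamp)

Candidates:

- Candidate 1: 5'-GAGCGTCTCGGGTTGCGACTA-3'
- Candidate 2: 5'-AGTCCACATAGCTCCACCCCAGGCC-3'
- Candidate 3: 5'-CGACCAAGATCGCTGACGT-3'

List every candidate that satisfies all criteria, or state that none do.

None of the candidates satisfy all criteria.

Candidate 1 (21 nt, A=3 T=5 G=8 C=5): longest run = 3 ✓; GC 13/21 = 61.9%, outside 45.8–53.1% ✗; Tm = 2·8 + 4·13 = 68°C ✓; 3' end CTA has 1 G/C ✓ — fails.
Candidate 2 (25 nt, A=6 T=3 G=4 C=12): longest run = 4 ✓; GC 16/25 = 64.0%, outside 45.8–53.1% ✗; Tm = 2·9 + 4·16 = 82°C, outside 65–75°C ✗; 3' end GCC has 3 G/C ✓ — fails.
Candidate 3 (19 nt, A=5 T=3 G=5 C=6): longest run = 2 ✓; GC 11/19 = 57.9%, outside 45.8–53.1% ✗; Tm = 2·8 + 4·11 = 60°C, outside 65–75°C ✗; 3' end CGT has 2 G/C ✓ — fails.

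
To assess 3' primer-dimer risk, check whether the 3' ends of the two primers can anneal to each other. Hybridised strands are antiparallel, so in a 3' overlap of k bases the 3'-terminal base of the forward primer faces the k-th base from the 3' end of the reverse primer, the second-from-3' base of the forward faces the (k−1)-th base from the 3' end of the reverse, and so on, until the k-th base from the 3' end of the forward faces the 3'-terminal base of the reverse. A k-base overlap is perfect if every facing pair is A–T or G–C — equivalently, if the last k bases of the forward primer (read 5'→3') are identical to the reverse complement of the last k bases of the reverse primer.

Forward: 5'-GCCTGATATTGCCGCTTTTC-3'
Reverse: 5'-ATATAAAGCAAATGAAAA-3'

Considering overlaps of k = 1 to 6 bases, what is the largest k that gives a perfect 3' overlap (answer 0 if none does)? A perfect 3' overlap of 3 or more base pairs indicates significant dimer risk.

Longest perfect overlap: 5 complementary base pairs; significant dimer risk (threshold 3).

Last 6 bases (5'→3') — forward …CTTTTC, reverse …TGAAAA.
Reverse complement of the reverse primer's last 6 bases: TTTTCA; its first k bases are the reverse complement of the reverse primer's last k bases, so a perfect k-base overlap needs the forward primer's last k bases to equal them.
Comparing (forward last k vs required): k=1: C vs T ✗; k=2: TC vs TT ✗; k=3: TTC vs TTT ✗; k=4: TTTC vs TTTT ✗; k=5: TTTTC vs TTTTC ✓; k=6: CTTTTC vs TTTTCA ✗.
Only k = 5 is perfect, so the longest perfect 3' overlap is 5.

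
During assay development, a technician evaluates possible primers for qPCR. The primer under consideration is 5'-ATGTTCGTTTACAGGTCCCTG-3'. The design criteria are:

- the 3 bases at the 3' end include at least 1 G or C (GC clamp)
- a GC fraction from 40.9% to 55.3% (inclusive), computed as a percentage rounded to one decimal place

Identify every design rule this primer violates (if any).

Meets all criteria.

Base counts: A=3, T=8, G=5, C=5 (length 21).
GC clamp: 3' end CTG has 2 G/C ✓
GC content: GC 10/21 = 47.6% ✓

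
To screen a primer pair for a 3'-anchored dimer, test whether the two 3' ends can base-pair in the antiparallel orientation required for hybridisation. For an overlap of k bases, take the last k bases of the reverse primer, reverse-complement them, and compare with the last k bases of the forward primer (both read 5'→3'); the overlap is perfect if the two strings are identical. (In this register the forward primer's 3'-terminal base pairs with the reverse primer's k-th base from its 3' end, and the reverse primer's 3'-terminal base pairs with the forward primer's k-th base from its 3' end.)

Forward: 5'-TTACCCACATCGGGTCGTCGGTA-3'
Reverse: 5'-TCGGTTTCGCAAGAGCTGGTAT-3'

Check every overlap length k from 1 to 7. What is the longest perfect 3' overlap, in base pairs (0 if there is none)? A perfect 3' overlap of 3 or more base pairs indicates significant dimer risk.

Last 7 bases (5'→3') — forward …GTCGGTA, reverse …CTGGTAT.
Reverse complement of the reverse primer's last 7 bases: ATACCAG; its first k bases are the reverse complement of the reverse primer's last k bases, so a perfect k-base overlap needs the forward primer's last k bases to equal them.
Comparing (forward last k vs required): k=1: A vs A ✓; k=2: TA vs AT ✗; k=3: GTA vs ATA ✗; k=4: GGTA vs ATAC ✗; k=5: CGGTA vs ATACC ✗; k=6: TCGGTA vs ATACCA ✗; k=7: GTCGGTA vs ATACCAG ✗.
Only k = 1 is perfect, so the longest perfect 3' overlap is 1.

Longest perfect overlap: 1 complementary base pair; below the dimer-risk threshold (threshold 3).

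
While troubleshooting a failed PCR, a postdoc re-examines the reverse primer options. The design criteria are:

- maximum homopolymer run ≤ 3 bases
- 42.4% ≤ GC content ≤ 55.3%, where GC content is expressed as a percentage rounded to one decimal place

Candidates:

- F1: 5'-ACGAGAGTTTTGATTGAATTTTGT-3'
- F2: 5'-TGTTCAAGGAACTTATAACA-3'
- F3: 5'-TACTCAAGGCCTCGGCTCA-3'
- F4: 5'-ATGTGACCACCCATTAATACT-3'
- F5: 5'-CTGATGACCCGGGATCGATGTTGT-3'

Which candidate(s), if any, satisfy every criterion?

F1 (24 nt, A=6 T=11 G=6 C=1): longest run = 4, exceeds 3 ✗; GC 7/24 = 29.2%, outside 42.4–55.3% ✗ — fails.
F2 (20 nt, A=8 T=6 G=3 C=3): longest run = 2 ✓; GC 6/20 = 30.0%, outside 42.4–55.3% ✗ — fails.
F3 (19 nt, A=4 T=4 G=4 C=7): longest run = 2 ✓; GC 11/19 = 57.9%, outside 42.4–55.3% ✗ — fails.
F4 (21 nt, A=7 T=6 G=2 C=6): longest run = 3 ✓; GC 8/21 = 38.1%, outside 42.4–55.3% ✗ — fails.
F5 (24 nt, A=4 T=7 G=8 C=5): longest run = 3 ✓; GC 13/24 = 54.2% ✓ — passes.

F5 only.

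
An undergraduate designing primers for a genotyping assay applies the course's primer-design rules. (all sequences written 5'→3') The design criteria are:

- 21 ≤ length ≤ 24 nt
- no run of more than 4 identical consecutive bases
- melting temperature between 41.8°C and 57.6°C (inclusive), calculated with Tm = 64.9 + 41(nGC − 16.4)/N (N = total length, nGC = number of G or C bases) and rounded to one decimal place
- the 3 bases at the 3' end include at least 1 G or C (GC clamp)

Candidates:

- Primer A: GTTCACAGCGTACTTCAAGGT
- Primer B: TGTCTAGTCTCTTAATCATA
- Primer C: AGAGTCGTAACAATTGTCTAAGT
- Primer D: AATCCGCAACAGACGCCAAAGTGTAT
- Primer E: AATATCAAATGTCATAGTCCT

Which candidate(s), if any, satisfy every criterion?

Primer A, Primer C and Primer E.

Primer A (21 nt, A=5 T=6 G=5 C=5): length 21 ✓; longest run = 2 ✓; Tm = 64.9 + 41·(10 − 16.4)/21 = 52.4°C ✓; 3' end GGT has 2 G/C ✓ — passes.
Primer B (20 nt, A=5 T=9 G=2 C=4): length 20, outside 21–24 ✗; longest run = 2 ✓; Tm = 64.9 + 41·(6 − 16.4)/20 = 43.6°C ✓; 3' end ATA has 0 G/C, need ≥1 ✗ — fails.
Primer C (23 nt, A=8 T=7 G=5 C=3): length 23 ✓; longest run = 2 ✓; Tm = 64.9 + 41·(8 − 16.4)/23 = 49.9°C ✓; 3' end AGT has 1 G/C ✓ — passes.
Primer D (26 nt, A=10 T=4 G=5 C=7): length 26, outside 21–24 ✗; longest run = 3 ✓; Tm = 64.9 + 41·(12 − 16.4)/26 = 58.0°C, outside 41.8–57.6°C ✗; 3' end TAT has 0 G/C, need ≥1 ✗ — fails.
Primer E (21 nt, A=8 T=7 G=2 C=4): length 21 ✓; longest run = 3 ✓; Tm = 64.9 + 41·(6 − 16.4)/21 = 44.6°C ✓; 3' end CCT has 2 G/C ✓ — passes.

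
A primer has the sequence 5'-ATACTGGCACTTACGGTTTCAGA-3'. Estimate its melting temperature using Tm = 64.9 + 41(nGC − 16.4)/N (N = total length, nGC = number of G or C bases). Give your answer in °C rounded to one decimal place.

53.5°C

Base counts: A=6, T=7, G=5, C=5; G+C = 10, N = 23.
Tm = 64.9 + 41·(10 − 16.4)/23 = 64.9 + -262.40/23 = 53.5°C.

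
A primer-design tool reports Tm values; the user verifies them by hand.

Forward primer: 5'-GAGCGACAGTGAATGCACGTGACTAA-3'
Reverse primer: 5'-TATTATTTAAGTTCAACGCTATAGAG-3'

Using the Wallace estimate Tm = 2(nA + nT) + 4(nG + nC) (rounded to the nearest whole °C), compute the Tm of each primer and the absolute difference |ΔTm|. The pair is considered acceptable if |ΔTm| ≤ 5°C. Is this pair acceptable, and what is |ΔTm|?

Forward: A=9 T=4 G=8 C=5 → Tm = 2·13 + 4·13 = 78°C.
Reverse: A=9 T=10 G=4 C=3 → Tm = 2·19 + 4·7 = 66°C.
|ΔTm| = |78 − 66| = 12°C, > 5°C.

|ΔTm| = 12°C; the pair is not acceptable.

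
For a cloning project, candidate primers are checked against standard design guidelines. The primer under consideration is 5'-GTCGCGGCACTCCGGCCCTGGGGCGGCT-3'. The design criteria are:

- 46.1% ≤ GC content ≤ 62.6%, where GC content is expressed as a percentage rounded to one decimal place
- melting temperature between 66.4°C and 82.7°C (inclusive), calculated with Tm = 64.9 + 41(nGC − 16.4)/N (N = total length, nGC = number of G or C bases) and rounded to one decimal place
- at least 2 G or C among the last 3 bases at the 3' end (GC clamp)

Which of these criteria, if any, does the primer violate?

Fails: GC content.

Base counts: A=1, T=4, G=12, C=11 (length 28).
GC content: GC 23/28 = 82.1%, outside 46.1–62.6% ✗
Tm: Tm = 64.9 + 41·(23 − 16.4)/28 = 74.6°C ✓
GC clamp: 3' end GCT has 2 G/C ✓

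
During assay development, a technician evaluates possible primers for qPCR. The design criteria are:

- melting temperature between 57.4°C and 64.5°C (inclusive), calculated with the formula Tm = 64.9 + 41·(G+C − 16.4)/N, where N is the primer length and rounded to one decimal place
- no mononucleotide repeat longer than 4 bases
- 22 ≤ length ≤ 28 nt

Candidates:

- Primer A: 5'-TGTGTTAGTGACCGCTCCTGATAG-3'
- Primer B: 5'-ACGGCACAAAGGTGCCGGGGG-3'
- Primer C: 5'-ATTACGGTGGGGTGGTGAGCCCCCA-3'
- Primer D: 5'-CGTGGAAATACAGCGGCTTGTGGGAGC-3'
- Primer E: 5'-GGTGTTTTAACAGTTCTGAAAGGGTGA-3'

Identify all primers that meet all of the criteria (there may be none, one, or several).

Primer A (24 nt, A=4 T=8 G=7 C=5): Tm = 64.9 + 41·(12 − 16.4)/24 = 57.4°C ✓; longest run = 2 ✓; length 24 ✓ — passes.
Primer B (21 nt, A=5 T=1 G=10 C=5): Tm = 64.9 + 41·(15 − 16.4)/21 = 62.2°C ✓; longest run = 5, exceeds 4 ✗; length 21, outside 22–28 ✗ — fails.
Primer C (25 nt, A=4 T=5 G=10 C=6): Tm = 64.9 + 41·(16 − 16.4)/25 = 64.2°C ✓; longest run = 5, exceeds 4 ✗; length 25 ✓ — fails.
Primer D (27 nt, A=6 T=5 G=11 C=5): Tm = 64.9 + 41·(16 − 16.4)/27 = 64.3°C ✓; longest run = 3 ✓; length 27 ✓ — passes.
Primer E (27 nt, A=7 T=9 G=9 C=2): Tm = 64.9 + 41·(11 − 16.4)/27 = 56.7°C, outside 57.4–64.5°C ✗; longest run = 4 ✓; length 27 ✓ — fails.

Primer A and Primer D.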